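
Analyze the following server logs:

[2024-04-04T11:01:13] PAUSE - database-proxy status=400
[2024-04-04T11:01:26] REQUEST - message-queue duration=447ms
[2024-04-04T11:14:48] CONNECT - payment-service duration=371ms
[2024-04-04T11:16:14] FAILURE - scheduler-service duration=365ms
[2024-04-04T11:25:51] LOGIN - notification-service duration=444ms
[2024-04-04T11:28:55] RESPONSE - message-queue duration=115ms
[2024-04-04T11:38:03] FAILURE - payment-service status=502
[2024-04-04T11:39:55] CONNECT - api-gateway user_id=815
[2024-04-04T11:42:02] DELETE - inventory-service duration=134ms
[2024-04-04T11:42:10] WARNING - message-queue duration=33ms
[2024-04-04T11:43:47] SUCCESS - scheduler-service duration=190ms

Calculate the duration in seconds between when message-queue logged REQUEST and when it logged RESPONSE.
1649

To find the time between events:

1. Locate the first REQUEST event for message-queue: 2024-04-04T11:01:26
2. Locate the first RESPONSE event for message-queue: 2024-04-04T11:28:55
3. Calculate the difference: 2024-04-04T11:28:55 - 2024-04-04T11:01:26 = 1649 seconds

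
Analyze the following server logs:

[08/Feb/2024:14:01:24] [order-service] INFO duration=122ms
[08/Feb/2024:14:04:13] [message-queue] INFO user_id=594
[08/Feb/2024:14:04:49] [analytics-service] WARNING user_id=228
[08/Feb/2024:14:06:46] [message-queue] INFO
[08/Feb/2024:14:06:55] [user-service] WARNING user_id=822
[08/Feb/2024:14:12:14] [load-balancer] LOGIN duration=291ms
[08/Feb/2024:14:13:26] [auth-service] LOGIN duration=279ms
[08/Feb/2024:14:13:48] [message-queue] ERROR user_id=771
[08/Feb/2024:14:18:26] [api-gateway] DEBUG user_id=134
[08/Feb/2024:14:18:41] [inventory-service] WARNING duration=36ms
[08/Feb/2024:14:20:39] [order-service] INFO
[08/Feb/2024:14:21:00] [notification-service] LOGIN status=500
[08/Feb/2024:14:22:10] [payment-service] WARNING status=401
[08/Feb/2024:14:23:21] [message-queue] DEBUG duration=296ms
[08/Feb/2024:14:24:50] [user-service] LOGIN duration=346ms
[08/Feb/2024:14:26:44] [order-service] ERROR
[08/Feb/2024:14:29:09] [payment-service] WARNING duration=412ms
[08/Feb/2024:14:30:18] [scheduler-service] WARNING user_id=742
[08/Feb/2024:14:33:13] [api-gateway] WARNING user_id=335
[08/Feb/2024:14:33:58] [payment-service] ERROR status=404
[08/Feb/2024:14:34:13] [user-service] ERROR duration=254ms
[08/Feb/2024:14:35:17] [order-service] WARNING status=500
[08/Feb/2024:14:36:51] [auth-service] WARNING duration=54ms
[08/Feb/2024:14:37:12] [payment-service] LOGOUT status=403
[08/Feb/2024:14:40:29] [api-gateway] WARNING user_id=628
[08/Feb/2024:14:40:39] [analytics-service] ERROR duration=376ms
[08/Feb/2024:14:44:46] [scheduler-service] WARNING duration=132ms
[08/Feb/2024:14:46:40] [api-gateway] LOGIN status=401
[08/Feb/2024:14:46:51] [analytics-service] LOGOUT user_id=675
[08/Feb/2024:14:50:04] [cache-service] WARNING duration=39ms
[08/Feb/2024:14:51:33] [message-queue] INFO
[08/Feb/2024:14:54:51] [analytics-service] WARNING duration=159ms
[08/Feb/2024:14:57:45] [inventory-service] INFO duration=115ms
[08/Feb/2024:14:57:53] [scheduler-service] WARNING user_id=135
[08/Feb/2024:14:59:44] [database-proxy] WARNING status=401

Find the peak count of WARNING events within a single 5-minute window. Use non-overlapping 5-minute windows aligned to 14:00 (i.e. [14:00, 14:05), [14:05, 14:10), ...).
2

To find the burst window:

1. Divide the log period into non-overlapping 5-minute windows starting at 14:00
2. Count WARNING events in each window
3. Find the window with maximum count
4. Maximum events in a window: 2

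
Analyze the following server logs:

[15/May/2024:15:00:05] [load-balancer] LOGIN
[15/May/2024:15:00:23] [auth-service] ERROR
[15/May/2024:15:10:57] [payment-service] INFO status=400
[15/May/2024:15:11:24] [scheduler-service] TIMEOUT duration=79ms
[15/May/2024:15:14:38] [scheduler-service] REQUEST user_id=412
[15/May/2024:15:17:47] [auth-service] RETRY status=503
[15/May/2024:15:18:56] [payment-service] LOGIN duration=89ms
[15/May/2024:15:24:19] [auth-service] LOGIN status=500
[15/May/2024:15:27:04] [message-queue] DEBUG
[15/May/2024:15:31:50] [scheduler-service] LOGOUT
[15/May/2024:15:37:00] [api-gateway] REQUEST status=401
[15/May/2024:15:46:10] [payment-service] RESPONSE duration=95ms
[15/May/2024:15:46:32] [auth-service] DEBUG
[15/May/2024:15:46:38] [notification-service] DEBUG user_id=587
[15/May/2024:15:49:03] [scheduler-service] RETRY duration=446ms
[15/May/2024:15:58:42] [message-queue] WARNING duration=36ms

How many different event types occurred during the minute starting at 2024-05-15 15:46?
2

To count unique event types:

1. Filter events in the minute starting at 2024-05-15 15:46
2. Extract event types from matching entries
3. Count unique types: 2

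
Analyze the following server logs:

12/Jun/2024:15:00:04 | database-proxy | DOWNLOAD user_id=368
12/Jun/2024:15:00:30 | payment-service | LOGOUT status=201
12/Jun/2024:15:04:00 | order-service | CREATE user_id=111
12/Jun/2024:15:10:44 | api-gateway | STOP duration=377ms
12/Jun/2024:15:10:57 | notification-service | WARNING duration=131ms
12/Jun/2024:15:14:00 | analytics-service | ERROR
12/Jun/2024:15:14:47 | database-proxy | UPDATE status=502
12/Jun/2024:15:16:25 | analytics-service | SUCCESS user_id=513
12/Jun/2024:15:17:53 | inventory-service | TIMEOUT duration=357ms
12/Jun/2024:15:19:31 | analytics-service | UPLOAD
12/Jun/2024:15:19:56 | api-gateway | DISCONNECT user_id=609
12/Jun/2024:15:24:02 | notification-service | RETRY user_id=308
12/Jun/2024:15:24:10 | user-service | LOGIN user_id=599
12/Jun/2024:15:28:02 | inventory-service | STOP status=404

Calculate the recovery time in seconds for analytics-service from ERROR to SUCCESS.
145

To calculate recovery time:

1. Find ERROR event for analytics-service: 12/Jun/2024:15:14:00
2. Find next SUCCESS event for analytics-service: 12/Jun/2024:15:16:25
3. Recovery time: 12/Jun/2024:15:16:25 - 12/Jun/2024:15:14:00 = 145 seconds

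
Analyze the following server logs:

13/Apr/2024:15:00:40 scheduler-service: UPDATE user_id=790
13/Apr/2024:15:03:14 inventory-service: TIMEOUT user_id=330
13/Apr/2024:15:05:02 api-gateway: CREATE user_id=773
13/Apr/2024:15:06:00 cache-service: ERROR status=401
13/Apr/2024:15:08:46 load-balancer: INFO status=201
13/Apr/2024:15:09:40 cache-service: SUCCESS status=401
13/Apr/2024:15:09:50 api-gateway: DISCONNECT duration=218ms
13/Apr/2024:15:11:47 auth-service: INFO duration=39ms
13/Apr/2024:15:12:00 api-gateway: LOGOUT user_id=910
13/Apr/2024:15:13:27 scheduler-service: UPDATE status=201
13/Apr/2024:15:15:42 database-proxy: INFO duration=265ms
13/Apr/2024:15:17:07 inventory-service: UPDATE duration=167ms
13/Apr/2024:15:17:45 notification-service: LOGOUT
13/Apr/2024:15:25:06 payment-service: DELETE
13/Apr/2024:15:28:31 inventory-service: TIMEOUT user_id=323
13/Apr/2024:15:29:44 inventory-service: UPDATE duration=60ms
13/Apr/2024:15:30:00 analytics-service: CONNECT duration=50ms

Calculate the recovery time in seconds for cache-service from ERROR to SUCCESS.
220

To calculate recovery time:

1. Find ERROR event for cache-service: 13/Apr/2024:15:06:00
2. Find next SUCCESS event for cache-service: 13/Apr/2024:15:09:40
3. Recovery time: 13/Apr/2024:15:09:40 - 13/Apr/2024:15:06:00 = 220 seconds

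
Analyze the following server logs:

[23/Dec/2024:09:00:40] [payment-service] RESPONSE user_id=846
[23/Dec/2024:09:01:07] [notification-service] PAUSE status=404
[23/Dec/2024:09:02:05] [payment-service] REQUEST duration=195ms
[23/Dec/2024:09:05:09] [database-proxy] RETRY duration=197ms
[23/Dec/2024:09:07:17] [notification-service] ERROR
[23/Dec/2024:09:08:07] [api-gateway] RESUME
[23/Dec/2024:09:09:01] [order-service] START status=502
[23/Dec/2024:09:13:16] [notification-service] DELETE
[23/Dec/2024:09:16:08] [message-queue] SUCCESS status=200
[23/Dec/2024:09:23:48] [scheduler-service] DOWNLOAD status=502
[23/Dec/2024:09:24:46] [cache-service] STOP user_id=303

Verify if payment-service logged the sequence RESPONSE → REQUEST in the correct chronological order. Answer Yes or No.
Yes

To verify sequence order:

1. Find all events in sequence RESPONSE → REQUEST for payment-service
2. Extract their timestamps
3. Check if timestamps are in ascending order
4. Result: Yes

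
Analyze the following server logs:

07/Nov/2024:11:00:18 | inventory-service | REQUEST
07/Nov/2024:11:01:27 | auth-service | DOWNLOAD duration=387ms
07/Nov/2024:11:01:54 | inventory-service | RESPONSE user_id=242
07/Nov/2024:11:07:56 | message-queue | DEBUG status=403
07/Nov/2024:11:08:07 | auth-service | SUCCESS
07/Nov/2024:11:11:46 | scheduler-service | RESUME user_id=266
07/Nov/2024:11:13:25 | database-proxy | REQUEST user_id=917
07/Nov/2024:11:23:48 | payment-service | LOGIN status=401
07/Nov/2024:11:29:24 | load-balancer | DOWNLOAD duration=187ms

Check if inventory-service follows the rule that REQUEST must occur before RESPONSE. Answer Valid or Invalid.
Valid

To validate ordering:

1. Required order: REQUEST → RESPONSE
2. Rule: REQUEST must occur before RESPONSE
3. Check actual order of events for inventory-service
4. Result: Valid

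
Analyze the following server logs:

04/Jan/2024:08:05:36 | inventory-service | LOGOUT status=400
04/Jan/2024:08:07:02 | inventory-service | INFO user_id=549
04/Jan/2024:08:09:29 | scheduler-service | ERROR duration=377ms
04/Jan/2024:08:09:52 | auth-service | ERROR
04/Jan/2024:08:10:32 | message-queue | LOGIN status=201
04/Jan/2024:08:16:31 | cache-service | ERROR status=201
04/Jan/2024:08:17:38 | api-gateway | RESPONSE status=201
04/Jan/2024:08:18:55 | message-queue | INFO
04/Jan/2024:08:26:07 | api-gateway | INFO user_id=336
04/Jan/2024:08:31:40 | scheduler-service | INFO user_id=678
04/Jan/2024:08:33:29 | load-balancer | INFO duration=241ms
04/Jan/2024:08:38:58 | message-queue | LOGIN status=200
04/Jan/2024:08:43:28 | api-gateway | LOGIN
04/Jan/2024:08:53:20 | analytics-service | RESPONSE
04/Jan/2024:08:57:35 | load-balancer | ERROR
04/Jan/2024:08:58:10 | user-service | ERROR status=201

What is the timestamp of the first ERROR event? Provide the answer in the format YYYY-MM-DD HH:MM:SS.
2024-01-04 08:09:29

To find the first event:

1. Filter for all ERROR events
2. Sort by timestamp
3. Select the first one
4. Timestamp: 2024-01-04 08:09:29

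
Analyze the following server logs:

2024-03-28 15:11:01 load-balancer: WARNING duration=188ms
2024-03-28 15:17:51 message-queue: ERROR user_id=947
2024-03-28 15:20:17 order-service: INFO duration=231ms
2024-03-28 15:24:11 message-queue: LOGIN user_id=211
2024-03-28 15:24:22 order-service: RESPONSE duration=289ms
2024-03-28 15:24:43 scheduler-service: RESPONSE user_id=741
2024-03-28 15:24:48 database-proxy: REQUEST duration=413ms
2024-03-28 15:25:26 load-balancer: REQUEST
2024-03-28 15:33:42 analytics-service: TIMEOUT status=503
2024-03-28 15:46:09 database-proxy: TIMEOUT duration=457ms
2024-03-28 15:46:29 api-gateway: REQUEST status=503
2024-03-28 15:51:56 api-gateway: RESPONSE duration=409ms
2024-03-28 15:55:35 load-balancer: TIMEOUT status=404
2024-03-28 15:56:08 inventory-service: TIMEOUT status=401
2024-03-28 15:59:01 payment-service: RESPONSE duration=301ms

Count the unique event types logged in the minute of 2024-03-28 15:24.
3

To count unique event types:

1. Filter events in the minute starting at 2024-03-28 15:24
2. Extract event types from matching entries
3. Count unique types: 3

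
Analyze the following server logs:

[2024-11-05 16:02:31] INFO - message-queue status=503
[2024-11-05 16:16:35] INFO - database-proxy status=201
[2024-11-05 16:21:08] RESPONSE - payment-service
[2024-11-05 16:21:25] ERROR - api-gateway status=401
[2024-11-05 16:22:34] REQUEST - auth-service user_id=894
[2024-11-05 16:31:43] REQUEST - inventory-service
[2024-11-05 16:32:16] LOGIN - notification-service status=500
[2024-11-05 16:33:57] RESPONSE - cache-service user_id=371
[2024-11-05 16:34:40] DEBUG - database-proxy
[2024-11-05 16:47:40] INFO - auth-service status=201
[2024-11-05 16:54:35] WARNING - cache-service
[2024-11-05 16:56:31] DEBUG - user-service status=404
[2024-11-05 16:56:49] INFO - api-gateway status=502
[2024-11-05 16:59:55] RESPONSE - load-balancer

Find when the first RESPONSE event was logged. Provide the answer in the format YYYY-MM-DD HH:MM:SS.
2024-11-05 16:21:08

To find the first event:

1. Filter for all RESPONSE events
2. Sort by timestamp
3. Select the first one
4. Timestamp: 2024-11-05 16:21:08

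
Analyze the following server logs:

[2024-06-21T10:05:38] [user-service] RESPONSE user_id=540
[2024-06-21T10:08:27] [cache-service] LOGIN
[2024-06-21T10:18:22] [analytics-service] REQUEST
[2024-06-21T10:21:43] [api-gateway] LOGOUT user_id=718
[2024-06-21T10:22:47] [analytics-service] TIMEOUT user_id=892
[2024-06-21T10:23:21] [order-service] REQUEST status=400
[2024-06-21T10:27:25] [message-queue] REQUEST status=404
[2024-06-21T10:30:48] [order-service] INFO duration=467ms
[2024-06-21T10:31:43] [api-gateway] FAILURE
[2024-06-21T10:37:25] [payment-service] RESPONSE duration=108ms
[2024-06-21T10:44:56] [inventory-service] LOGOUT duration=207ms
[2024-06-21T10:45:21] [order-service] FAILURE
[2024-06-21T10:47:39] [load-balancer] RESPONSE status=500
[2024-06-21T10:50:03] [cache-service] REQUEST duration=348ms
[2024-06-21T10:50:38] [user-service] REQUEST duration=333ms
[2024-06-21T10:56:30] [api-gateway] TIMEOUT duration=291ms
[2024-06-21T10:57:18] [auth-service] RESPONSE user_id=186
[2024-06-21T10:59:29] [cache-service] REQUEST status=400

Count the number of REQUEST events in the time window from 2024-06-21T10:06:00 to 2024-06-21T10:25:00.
2

To count events in the time window:

1. Window boundaries: 2024-06-21T10:06:00 to 2024-06-21T10:25:00
2. Filter for REQUEST events within this window
3. Count matching events: 2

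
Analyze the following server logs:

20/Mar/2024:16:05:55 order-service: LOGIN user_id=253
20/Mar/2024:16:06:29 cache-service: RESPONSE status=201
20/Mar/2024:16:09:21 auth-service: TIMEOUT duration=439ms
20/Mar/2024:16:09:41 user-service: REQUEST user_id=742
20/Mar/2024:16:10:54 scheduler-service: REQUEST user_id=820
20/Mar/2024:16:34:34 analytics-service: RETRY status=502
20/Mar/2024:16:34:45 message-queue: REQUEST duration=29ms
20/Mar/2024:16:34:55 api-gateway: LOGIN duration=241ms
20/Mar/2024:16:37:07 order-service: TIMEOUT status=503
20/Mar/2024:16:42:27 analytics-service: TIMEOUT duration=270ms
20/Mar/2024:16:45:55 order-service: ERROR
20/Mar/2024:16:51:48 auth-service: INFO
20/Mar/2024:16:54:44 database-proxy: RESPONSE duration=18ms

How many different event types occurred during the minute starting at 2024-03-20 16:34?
3

To count unique event types:

1. Filter events in the minute starting at 2024-03-20 16:34
2. Extract event types from matching entries
3. Count unique types: 3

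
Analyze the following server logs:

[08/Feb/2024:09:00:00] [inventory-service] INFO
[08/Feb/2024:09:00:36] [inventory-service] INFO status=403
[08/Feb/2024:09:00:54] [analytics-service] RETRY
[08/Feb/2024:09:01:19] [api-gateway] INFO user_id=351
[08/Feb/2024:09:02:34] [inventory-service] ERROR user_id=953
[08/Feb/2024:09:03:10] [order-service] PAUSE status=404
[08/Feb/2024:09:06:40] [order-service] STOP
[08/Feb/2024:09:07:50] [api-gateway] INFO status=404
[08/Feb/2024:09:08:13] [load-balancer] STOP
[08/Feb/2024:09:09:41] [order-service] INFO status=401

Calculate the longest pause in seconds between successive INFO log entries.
391

To find the longest gap:

1. Extract all INFO events in chronological order
2. Calculate time differences between consecutive events
3. Find the maximum difference
4. Longest gap: 391 seconds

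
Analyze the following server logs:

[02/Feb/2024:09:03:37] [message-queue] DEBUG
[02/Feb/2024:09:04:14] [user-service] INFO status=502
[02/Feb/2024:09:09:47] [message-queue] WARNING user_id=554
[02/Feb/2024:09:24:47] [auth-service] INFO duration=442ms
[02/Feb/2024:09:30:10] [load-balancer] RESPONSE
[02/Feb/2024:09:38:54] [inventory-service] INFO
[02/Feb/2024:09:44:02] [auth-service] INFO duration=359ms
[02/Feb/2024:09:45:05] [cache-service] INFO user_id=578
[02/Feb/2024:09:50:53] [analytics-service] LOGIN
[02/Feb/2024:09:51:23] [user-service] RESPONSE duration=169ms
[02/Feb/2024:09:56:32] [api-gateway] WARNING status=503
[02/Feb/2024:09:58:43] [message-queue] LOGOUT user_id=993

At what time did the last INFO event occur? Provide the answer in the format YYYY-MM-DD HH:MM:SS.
2024-02-02 09:45:05

To find the last event:

1. Filter for all INFO events
2. Sort by timestamp
3. Select the last one
4. Timestamp: 2024-02-02 09:45:05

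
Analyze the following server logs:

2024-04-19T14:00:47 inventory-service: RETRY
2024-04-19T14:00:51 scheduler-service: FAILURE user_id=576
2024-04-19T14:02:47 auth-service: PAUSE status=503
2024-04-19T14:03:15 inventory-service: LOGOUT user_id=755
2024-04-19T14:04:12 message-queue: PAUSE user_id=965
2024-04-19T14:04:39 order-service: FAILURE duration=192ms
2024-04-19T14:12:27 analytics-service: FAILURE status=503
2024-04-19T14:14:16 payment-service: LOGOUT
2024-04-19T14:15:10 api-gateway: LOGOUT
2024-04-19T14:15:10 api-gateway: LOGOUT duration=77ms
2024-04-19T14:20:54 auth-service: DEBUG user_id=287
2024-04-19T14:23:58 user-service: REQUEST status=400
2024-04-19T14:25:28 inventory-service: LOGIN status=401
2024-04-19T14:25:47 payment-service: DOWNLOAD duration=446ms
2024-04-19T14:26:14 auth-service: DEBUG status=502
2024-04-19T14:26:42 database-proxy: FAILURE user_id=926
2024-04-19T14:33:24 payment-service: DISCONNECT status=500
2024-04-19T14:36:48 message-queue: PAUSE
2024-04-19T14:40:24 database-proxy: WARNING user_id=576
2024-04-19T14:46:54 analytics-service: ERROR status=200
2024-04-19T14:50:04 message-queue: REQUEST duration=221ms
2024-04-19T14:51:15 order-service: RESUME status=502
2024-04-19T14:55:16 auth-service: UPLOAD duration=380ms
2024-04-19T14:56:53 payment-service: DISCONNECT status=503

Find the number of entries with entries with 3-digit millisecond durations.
4

To find matching entries:

1. Pattern to match: entries with 3-digit millisecond durations
2. Scan each log entry for the pattern
3. Count matches: 4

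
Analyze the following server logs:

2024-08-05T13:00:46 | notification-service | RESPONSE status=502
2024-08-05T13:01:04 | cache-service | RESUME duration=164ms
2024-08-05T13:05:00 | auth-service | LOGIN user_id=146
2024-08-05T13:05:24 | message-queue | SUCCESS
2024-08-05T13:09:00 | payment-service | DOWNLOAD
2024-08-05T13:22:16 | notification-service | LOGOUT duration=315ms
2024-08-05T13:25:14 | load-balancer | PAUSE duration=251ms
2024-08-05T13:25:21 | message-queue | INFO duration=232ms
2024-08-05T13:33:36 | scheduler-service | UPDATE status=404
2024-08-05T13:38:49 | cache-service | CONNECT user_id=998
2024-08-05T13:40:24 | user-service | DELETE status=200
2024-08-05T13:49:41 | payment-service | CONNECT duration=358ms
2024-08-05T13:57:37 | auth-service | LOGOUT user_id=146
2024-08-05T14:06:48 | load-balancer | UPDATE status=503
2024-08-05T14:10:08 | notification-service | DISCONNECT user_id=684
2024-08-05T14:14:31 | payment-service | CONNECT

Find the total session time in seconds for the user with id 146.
3157

To calculate session duration:

1. Find LOGIN event for user_id=146: 2024-08-05T13:05:00
2. Find LOGOUT event for user_id=146: 2024-08-05T13:57:37
3. Session duration: 2024-08-05T13:57:37 - 2024-08-05T13:05:00 = 3157 seconds (52 minutes)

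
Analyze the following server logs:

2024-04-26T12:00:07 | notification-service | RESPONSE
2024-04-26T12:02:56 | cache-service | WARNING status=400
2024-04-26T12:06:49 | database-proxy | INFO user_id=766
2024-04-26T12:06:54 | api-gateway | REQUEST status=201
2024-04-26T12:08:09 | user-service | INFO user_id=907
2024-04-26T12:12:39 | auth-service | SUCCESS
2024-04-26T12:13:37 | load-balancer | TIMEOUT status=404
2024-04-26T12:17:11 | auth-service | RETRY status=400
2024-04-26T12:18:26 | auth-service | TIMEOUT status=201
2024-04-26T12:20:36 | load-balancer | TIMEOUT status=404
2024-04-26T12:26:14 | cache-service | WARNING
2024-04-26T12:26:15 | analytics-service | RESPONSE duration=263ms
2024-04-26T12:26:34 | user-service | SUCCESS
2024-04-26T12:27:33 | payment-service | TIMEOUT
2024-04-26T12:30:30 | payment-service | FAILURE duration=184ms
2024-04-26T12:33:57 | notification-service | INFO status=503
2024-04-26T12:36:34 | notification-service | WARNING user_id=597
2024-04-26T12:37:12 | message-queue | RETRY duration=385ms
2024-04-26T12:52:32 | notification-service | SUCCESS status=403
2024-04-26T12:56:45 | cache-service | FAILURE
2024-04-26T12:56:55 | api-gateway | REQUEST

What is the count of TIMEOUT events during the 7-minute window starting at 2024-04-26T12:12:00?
2

To count events in the time window:

1. Window boundaries: 2024-04-26T12:12:00 to 2024-04-26T12:19:00
2. Filter for TIMEOUT events within this window
3. Count matching events: 2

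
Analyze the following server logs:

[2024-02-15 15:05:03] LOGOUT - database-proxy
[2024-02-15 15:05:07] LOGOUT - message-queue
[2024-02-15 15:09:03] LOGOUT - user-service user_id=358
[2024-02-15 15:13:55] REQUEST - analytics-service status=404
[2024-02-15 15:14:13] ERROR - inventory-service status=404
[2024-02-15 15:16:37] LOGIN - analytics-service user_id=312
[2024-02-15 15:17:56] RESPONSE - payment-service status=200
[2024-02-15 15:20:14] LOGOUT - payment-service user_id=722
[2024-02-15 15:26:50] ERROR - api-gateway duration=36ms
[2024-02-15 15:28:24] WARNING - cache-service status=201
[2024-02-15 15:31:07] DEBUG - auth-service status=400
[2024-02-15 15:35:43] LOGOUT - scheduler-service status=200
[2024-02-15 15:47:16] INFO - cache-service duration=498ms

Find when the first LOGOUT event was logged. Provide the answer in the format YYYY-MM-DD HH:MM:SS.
2024-02-15 15:05:03

To find the first event:

1. Filter for all LOGOUT events
2. Sort by timestamp
3. Select the first one
4. Timestamp: 2024-02-15 15:05:03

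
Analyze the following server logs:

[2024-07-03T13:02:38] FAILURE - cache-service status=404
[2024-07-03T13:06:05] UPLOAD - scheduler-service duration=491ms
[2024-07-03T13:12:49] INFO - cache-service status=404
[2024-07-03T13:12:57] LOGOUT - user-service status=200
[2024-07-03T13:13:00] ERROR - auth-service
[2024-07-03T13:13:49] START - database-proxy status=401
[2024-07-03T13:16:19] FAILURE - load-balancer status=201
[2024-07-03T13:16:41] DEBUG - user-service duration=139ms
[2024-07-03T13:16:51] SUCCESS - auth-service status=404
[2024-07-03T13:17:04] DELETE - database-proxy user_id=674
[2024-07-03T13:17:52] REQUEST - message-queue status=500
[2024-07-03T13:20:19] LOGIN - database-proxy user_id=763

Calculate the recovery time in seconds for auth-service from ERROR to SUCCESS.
231

To calculate recovery time:

1. Find ERROR event for auth-service: 2024-07-03T13:13:00
2. Find next SUCCESS event for auth-service: 2024-07-03T13:16:51
3. Recovery time: 2024-07-03T13:16:51 - 2024-07-03T13:13:00 = 231 seconds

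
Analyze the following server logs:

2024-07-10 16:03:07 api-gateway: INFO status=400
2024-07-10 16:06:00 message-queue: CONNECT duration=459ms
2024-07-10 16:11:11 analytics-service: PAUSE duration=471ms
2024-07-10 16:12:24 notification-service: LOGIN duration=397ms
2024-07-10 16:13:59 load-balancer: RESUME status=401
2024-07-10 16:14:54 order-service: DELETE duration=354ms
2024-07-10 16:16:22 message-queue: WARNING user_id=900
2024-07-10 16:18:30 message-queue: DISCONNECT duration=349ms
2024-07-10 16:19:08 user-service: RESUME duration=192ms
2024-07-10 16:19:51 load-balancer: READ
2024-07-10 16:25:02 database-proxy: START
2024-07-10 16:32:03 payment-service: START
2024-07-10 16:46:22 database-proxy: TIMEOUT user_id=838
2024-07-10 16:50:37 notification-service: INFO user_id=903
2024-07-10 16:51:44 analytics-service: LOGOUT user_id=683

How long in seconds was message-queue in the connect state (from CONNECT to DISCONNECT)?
750

To calculate state duration:

1. Find CONNECT event for message-queue: 2024-07-10 16:06:00
2. Find DISCONNECT event for message-queue: 2024-07-10 16:18:30
3. Calculate duration: 2024-07-10 16:18:30 - 2024-07-10 16:06:00 = 750 seconds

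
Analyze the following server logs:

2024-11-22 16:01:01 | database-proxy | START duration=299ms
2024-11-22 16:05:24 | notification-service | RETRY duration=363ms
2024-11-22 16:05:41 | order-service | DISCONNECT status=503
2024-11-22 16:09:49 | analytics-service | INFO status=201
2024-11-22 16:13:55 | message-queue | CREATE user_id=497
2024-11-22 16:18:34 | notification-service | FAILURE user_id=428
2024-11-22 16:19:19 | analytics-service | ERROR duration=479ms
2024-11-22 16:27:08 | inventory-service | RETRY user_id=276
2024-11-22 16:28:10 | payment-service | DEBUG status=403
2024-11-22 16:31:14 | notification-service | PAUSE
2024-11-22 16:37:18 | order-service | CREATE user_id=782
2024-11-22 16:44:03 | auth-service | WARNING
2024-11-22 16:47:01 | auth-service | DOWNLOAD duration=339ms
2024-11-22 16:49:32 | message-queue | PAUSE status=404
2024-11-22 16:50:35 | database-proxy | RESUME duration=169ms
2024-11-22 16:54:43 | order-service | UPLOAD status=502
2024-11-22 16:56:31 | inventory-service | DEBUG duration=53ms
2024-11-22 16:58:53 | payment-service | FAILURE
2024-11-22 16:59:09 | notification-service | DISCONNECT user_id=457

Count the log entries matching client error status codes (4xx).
2

To find matching entries:

1. Pattern to match: client error status codes (4xx)
2. Scan each log entry for the pattern
3. Count matches: 2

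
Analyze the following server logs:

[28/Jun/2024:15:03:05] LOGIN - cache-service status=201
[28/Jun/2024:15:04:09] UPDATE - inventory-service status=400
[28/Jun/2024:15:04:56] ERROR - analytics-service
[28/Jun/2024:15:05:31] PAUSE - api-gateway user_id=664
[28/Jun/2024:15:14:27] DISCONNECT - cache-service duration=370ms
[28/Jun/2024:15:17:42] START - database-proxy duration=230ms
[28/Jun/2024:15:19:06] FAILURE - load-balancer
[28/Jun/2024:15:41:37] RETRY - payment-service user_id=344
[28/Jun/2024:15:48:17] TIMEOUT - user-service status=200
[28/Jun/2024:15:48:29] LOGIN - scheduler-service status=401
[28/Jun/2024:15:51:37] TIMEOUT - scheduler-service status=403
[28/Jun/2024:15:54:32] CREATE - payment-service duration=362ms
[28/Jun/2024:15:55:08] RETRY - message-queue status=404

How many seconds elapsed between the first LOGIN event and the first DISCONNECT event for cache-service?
682

To find the time between events:

1. Locate the first LOGIN event for cache-service: 28/Jun/2024:15:03:05
2. Locate the first DISCONNECT event for cache-service: 28/Jun/2024:15:14:27
3. Calculate the difference: 28/Jun/2024:15:14:27 - 28/Jun/2024:15:03:05 = 682 seconds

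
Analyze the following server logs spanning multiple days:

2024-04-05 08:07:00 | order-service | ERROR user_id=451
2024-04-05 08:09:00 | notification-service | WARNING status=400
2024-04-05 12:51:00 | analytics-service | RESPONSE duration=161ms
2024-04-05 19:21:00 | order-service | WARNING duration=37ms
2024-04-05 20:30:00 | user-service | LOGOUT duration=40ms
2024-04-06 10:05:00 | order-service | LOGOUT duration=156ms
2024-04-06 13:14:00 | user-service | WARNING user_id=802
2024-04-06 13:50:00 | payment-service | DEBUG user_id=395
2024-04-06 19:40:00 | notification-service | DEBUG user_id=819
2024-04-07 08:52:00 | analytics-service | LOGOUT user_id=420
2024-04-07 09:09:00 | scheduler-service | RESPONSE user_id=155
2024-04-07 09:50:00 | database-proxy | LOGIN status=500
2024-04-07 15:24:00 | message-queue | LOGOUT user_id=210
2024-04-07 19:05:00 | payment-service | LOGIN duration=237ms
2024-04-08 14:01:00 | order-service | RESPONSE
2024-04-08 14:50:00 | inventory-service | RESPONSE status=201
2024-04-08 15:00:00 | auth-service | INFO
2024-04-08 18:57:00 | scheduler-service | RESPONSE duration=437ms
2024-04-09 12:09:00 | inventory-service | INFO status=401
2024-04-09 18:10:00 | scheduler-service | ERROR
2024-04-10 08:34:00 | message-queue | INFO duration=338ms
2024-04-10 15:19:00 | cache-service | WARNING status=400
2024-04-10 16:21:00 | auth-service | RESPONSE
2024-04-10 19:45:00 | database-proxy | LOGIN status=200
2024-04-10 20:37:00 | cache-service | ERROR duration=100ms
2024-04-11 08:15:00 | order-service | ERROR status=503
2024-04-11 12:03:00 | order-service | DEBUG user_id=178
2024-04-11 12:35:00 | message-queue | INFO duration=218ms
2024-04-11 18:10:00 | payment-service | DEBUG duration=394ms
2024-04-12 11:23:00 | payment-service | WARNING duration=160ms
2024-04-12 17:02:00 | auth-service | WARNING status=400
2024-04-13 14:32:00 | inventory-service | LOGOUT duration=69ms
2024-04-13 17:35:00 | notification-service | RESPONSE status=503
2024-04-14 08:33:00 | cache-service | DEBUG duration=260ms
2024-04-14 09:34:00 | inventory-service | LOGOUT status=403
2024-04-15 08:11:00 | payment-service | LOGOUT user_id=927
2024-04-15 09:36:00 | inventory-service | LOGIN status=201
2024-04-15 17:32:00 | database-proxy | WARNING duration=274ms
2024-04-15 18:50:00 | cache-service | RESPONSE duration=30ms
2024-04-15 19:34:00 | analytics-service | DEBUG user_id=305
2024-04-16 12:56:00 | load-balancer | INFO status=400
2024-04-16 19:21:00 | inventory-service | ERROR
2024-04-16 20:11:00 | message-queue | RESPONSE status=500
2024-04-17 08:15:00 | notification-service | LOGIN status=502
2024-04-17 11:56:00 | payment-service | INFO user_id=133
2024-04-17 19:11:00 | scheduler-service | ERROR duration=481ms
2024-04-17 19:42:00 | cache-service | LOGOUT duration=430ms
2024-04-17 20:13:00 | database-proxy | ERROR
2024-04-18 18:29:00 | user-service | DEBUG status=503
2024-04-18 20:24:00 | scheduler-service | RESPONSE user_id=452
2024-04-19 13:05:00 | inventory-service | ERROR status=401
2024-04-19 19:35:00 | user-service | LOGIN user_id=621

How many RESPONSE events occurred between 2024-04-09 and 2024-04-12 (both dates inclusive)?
1

To filter by date range:

1. Date range: 2024-04-09 through 2024-04-12, both dates inclusive
2. Filter for RESPONSE events whose date falls in this range
3. Count matching events: 1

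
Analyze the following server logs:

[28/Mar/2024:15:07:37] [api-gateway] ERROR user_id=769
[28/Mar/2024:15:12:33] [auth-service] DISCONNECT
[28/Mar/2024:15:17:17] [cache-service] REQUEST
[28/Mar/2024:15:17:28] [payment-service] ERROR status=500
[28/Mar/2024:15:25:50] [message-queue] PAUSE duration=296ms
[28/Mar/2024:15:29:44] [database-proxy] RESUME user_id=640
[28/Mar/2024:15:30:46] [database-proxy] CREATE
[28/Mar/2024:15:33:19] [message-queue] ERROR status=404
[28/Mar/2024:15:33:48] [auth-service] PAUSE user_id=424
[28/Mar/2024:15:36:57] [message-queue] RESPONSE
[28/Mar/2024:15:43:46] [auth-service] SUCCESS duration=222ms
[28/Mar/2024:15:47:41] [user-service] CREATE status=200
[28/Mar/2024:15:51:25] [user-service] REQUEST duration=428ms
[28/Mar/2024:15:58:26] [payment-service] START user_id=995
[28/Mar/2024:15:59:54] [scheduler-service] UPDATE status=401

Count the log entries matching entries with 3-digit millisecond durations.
3

To find matching entries:

1. Pattern to match: entries with 3-digit millisecond durations
2. Scan each log entry for the pattern
3. Count matches: 3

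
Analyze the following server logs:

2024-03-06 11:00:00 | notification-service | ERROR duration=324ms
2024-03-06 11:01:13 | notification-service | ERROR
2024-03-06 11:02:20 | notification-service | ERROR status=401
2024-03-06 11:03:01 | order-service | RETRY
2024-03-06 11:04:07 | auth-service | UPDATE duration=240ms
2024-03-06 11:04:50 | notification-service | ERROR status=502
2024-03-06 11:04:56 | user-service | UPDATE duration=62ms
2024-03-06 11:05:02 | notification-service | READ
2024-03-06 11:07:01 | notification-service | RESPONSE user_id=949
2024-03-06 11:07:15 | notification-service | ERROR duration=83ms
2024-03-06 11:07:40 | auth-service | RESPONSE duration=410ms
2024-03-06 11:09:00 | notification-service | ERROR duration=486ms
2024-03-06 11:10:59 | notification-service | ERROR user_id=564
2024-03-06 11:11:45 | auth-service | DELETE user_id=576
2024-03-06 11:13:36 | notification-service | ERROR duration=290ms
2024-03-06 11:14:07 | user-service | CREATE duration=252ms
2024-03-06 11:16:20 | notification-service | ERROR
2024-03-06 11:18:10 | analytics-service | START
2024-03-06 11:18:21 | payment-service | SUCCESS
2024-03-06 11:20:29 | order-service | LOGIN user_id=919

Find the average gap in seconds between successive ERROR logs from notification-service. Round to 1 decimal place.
122.5

To calculate average interval:

1. Find all ERROR events for notification-service in order
2. Calculate time gaps between consecutive events
3. Compute mean of gaps: 980 / 8 = 122.5 seconds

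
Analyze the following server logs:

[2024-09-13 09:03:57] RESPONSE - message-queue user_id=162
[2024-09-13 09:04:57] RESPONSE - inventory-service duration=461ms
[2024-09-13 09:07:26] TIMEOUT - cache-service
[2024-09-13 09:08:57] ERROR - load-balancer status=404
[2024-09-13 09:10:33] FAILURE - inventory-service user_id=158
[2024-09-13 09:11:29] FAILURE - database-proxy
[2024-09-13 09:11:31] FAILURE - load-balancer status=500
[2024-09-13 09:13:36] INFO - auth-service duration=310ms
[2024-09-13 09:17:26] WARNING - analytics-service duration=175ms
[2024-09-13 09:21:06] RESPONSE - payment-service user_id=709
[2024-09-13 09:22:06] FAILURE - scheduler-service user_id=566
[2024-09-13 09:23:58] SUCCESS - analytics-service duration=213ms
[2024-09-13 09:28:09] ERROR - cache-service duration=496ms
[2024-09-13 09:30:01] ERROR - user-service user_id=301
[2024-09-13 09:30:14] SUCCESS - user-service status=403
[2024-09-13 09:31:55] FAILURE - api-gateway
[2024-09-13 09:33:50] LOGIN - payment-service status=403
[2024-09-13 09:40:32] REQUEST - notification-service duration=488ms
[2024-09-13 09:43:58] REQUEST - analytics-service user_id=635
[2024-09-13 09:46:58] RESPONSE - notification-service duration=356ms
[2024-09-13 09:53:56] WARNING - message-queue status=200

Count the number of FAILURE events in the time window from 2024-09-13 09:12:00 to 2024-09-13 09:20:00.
0

To count events in the time window:

1. Window boundaries: 2024-09-13 09:12:00 to 2024-09-13 09:20:00
2. Filter for FAILURE events within this window
3. Count matching events: 0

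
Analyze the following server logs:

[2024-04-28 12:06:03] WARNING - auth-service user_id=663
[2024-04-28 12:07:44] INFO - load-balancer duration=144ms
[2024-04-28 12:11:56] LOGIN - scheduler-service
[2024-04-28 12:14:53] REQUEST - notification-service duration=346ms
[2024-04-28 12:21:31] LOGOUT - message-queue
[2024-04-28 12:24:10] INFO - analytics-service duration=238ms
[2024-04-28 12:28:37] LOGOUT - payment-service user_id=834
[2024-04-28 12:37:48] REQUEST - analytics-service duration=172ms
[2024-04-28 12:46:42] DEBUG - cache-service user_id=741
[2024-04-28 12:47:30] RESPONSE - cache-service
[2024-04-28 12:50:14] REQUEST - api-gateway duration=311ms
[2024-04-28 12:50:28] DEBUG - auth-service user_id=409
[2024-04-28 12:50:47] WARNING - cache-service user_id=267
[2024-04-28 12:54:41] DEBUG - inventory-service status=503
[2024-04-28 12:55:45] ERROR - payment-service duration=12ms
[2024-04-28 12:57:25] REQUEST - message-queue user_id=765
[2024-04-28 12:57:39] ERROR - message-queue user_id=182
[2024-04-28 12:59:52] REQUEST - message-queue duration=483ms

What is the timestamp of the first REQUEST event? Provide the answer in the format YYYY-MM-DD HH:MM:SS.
2024-04-28 12:14:53

To find the first event:

1. Filter for all REQUEST events
2. Sort by timestamp
3. Select the first one
4. Timestamp: 2024-04-28 12:14:53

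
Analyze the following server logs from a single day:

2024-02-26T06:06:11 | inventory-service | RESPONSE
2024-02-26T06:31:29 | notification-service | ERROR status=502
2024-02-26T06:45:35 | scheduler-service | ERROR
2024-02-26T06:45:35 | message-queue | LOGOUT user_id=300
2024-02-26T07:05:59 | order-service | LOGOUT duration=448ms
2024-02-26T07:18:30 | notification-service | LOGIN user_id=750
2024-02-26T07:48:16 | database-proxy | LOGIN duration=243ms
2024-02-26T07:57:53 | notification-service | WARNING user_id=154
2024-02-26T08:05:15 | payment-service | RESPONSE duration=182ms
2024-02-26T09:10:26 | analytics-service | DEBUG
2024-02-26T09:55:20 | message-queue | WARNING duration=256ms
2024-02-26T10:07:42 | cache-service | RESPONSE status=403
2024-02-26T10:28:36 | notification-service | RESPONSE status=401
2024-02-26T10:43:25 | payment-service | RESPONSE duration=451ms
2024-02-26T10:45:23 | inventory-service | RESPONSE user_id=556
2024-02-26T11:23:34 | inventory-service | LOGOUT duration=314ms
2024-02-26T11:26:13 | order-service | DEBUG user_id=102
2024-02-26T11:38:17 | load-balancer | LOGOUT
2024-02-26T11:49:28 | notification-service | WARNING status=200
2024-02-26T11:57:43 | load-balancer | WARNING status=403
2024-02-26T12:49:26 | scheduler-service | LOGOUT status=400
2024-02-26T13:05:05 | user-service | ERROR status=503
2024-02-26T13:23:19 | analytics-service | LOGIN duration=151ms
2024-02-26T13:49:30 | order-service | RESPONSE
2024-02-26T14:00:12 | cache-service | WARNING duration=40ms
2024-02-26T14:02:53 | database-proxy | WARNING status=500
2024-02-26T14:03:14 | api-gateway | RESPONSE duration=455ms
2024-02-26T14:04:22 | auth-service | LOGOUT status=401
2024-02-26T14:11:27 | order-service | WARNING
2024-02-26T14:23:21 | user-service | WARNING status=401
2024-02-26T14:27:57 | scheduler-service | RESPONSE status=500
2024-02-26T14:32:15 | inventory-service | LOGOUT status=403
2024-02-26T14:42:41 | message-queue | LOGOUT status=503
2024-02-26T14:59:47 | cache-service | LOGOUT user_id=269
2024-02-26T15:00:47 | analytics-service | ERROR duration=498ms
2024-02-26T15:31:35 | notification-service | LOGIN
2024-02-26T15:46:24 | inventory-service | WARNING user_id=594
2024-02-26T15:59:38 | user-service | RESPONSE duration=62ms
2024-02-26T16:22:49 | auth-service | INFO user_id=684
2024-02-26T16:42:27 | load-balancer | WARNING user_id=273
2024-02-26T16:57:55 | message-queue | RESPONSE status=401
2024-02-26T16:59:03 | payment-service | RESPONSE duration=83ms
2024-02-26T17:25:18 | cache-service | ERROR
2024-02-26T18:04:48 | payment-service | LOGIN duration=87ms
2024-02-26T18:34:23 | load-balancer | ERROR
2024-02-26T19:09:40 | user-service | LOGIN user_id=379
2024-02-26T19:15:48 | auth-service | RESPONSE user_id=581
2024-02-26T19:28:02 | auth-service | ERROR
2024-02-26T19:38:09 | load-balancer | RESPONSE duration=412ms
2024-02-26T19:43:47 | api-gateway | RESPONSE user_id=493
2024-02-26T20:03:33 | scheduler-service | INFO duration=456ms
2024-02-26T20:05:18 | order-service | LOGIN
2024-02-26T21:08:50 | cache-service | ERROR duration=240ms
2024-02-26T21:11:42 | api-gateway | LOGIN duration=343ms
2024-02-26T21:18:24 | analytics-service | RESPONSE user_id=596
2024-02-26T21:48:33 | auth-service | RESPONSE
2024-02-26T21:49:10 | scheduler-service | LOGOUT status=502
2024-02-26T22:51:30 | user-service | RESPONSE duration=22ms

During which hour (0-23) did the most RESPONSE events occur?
10

To find the peak hour:

1. Group all RESPONSE events by hour
2. Count events in each hour
3. Find hour with maximum count
4. Peak hour: 10 (with 4 events)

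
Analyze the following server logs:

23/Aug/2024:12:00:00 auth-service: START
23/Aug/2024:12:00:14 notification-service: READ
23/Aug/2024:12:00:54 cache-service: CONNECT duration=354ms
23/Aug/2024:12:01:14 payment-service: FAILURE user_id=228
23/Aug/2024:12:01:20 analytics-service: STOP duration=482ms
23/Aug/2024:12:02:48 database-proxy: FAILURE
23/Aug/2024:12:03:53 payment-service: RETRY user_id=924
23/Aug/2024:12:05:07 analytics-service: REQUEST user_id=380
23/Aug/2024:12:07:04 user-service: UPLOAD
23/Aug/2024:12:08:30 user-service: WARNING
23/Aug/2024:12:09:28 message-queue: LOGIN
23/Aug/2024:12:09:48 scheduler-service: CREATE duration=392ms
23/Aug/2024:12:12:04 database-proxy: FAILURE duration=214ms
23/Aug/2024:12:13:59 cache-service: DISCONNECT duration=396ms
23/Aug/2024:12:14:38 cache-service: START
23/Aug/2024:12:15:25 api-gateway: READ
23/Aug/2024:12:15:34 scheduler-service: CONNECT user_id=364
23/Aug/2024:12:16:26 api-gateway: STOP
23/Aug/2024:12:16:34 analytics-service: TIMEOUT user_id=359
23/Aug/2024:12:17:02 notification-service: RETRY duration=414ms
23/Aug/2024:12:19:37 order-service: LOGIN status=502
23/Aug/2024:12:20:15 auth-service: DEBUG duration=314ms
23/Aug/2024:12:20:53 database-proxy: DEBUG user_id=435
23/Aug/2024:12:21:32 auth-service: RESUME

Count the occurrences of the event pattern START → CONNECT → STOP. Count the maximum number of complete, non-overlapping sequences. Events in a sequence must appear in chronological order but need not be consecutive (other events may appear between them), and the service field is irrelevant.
2

To count sequences:

1. Look for pattern: START → CONNECT → STOP
2. Greedily scan the log in chronological order, matching each sequence element in turn (ignoring service)
3. Each time the full pattern completes, increment the count and restart matching from the next event
4. Complete non-overlapping sequences found: 2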